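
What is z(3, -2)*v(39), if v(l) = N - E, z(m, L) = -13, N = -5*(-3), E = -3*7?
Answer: -468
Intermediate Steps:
E = -21
N = 15
v(l) = 36 (v(l) = 15 - 1*(-21) = 15 + 21 = 36)
z(3, -2)*v(39) = -13*36 = -468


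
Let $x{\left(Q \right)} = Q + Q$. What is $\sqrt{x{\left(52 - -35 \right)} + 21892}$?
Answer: $\sqrt{22066} \approx 148.55$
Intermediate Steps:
$x{\left(Q \right)} = 2 Q$
$\sqrt{x{\left(52 - -35 \right)} + 21892} = \sqrt{2 \left(52 - -35\right) + 21892} = \sqrt{2 \left(52 + 35\right) + 21892} = \sqrt{2 \cdot 87 + 21892} = \sqrt{174 + 21892} = \sqrt{22066}$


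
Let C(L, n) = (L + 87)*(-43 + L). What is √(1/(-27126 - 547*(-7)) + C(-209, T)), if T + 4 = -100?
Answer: √16686312402199/23297 ≈ 175.34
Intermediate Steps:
T = -104 (T = -4 - 100 = -104)
C(L, n) = (-43 + L)*(87 + L) (C(L, n) = (87 + L)*(-43 + L) = (-43 + L)*(87 + L))
√(1/(-27126 - 547*(-7)) + C(-209, T)) = √(1/(-27126 - 547*(-7)) + (-3741 + (-209)² + 44*(-209))) = √(1/(-27126 + 3829) + (-3741 + 43681 - 9196)) = √(1/(-23297) + 30744) = √(-1/23297 + 30744) = √(716242967/23297) = √16686312402199/23297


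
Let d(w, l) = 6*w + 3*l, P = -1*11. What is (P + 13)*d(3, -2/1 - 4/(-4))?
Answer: 30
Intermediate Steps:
P = -11
d(w, l) = 3*l + 6*w
(P + 13)*d(3, -2/1 - 4/(-4)) = (-11 + 13)*(3*(-2/1 - 4/(-4)) + 6*3) = 2*(3*(-2*1 - 4*(-1/4)) + 18) = 2*(3*(-2 + 1) + 18) = 2*(3*(-1) + 18) = 2*(-3 + 18) = 2*15 = 30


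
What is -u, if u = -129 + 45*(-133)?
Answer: 6114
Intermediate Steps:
u = -6114 (u = -129 - 5985 = -6114)
-u = -1*(-6114) = 6114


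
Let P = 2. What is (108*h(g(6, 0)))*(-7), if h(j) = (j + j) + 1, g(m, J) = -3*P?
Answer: 8316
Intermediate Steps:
g(m, J) = -6 (g(m, J) = -3*2 = -6)
h(j) = 1 + 2*j (h(j) = 2*j + 1 = 1 + 2*j)
(108*h(g(6, 0)))*(-7) = (108*(1 + 2*(-6)))*(-7) = (108*(1 - 12))*(-7) = (108*(-11))*(-7) = -1188*(-7) = 8316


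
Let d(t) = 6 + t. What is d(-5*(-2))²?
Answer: 256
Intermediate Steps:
d(-5*(-2))² = (6 - 5*(-2))² = (6 + 10)² = 16² = 256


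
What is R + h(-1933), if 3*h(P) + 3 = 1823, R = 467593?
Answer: 1404599/3 ≈ 4.6820e+5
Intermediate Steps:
h(P) = 1820/3 (h(P) = -1 + (⅓)*1823 = -1 + 1823/3 = 1820/3)
R + h(-1933) = 467593 + 1820/3 = 1404599/3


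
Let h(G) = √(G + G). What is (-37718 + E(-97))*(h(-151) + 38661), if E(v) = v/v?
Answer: -1458176937 - 37717*I*√302 ≈ -1.4582e+9 - 6.5545e+5*I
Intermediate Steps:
E(v) = 1
h(G) = √2*√G (h(G) = √(2*G) = √2*√G)
(-37718 + E(-97))*(h(-151) + 38661) = (-37718 + 1)*(√2*√(-151) + 38661) = -37717*(√2*(I*√151) + 38661) = -37717*(I*√302 + 38661) = -37717*(38661 + I*√302) = -1458176937 - 37717*I*√302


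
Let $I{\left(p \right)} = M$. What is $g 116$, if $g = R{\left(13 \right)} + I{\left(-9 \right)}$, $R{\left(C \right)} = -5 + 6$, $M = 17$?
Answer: $2088$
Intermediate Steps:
$I{\left(p \right)} = 17$
$R{\left(C \right)} = 1$
$g = 18$ ($g = 1 + 17 = 18$)
$g 116 = 18 \cdot 116 = 2088$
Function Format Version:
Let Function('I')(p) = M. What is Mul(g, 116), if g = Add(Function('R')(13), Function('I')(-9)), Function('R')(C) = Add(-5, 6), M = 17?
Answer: 2088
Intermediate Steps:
Function('I')(p) = 17
Function('R')(C) = 1
g = 18 (g = Add(1, 17) = 18)
Mul(g, 116) = Mul(18, 116) = 2088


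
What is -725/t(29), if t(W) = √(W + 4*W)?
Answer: -5*√145 ≈ -60.208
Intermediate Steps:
t(W) = √5*√W (t(W) = √(5*W) = √5*√W)
-725/t(29) = -725*√145/145 = -5*√145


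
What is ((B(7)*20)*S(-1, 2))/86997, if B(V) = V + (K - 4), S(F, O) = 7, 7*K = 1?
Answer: 440/86997 ≈ 0.0050576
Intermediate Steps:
K = 1/7 (K = (1/7)*1 = 1/7 ≈ 0.14286)
B(V) = -27/7 + V (B(V) = V + (1/7 - 4) = V - 27/7 = -27/7 + V)
((B(7)*20)*S(-1, 2))/86997 = (((-27/7 + 7)*20)*7)/86997 = (((22/7)*20)*7)*(1/86997) = ((440/7)*7)*(1/86997) = 440*(1/86997) = 440/86997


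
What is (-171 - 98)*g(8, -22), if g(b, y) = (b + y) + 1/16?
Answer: 59987/16 ≈ 3749.2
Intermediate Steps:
g(b, y) = 1/16 + b + y (g(b, y) = (b + y) + 1/16 = 1/16 + b + y)
(-171 - 98)*g(8, -22) = (-171 - 98)*(1/16 + 8 - 22) = -269*(-223/16) = 59987/16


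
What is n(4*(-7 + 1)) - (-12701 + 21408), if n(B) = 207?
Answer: -8500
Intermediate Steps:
n(4*(-7 + 1)) - (-12701 + 21408) = 207 - (-12701 + 21408) = 207 - 1*8707 = 207 - 8707 = -8500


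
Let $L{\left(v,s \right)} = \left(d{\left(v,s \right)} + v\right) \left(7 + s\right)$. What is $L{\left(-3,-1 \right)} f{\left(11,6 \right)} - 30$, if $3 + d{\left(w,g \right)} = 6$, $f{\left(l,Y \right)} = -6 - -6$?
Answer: $-30$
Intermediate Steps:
$f{\left(l,Y \right)} = 0$ ($f{\left(l,Y \right)} = -6 + 6 = 0$)
$d{\left(w,g \right)} = 3$ ($d{\left(w,g \right)} = -3 + 6 = 3$)
$L{\left(v,s \right)} = \left(3 + v\right) \left(7 + s\right)$
$L{\left(-3,-1 \right)} f{\left(11,6 \right)} - 30 = \left(21 + 3 \left(-1\right) + 7 \left(-3\right) - -3\right) 0 - 30 = \left(21 - 3 - 21 + 3\right) 0 - 30 = 0 \cdot 0 - 30 = 0 - 30 = -30$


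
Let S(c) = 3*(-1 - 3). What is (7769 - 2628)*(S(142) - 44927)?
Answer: -231031399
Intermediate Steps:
S(c) = -12 (S(c) = 3*(-4) = -12)
(7769 - 2628)*(S(142) - 44927) = (7769 - 2628)*(-12 - 44927) = 5141*(-44939) = -231031399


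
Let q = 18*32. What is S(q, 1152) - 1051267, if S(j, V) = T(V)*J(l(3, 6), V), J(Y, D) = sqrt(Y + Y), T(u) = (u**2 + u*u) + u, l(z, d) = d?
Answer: -1051267 + 5310720*sqrt(3) ≈ 8.1472e+6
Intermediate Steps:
q = 576
T(u) = u + 2*u**2 (T(u) = (u**2 + u**2) + u = 2*u**2 + u = u + 2*u**2)
J(Y, D) = sqrt(2)*sqrt(Y) (J(Y, D) = sqrt(2*Y) = sqrt(2)*sqrt(Y))
S(j, V) = 2*V*sqrt(3)*(1 + 2*V) (S(j, V) = (V*(1 + 2*V))*(sqrt(2)*sqrt(6)) = (V*(1 + 2*V))*(2*sqrt(3)) = 2*V*sqrt(3)*(1 + 2*V))
S(q, 1152) - 1051267 = 2*1152*sqrt(3)*(1 + 2*1152) - 1051267 = 2*1152*sqrt(3)*(1 + 2304) - 1051267 = 2*1152*sqrt(3)*2305 - 1051267 = 5310720*sqrt(3) - 1051267 = -1051267 + 5310720*sqrt(3)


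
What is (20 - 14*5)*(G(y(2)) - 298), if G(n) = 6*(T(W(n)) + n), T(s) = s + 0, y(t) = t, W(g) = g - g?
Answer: 14300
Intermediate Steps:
W(g) = 0
T(s) = s
G(n) = 6*n (G(n) = 6*(0 + n) = 6*n)
(20 - 14*5)*(G(y(2)) - 298) = (20 - 14*5)*(6*2 - 298) = (20 - 70)*(12 - 298) = -50*(-286) = 14300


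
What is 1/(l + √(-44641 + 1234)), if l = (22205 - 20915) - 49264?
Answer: -47974/2301548083 - 3*I*√4823/2301548083 ≈ -2.0844e-5 - 9.0523e-8*I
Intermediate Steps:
l = -47974 (l = 1290 - 49264 = -47974)
1/(l + √(-44641 + 1234)) = 1/(-47974 + √(-44641 + 1234)) = 1/(-47974 + √(-43407)) = 1/(-47974 + 3*I*√4823)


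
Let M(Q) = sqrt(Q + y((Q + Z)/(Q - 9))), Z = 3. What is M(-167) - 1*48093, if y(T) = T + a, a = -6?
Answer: -48093 + I*sqrt(83281)/22 ≈ -48093.0 + 13.117*I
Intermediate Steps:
y(T) = -6 + T (y(T) = T - 6 = -6 + T)
M(Q) = sqrt(-6 + Q + (3 + Q)/(-9 + Q)) (M(Q) = sqrt(Q + (-6 + (Q + 3)/(Q - 9))) = sqrt(Q + (-6 + (3 + Q)/(-9 + Q))) = sqrt(-6 + Q + (3 + Q)/(-9 + Q)))
M(-167) - 1*48093 = sqrt((57 + (-167)**2 - 14*(-167))/(-9 - 167)) - 1*48093 = sqrt((57 + 27889 + 2338)/(-176)) - 48093 = sqrt(-1/176*30284) - 48093 = sqrt(-7571/44) - 48093 = I*sqrt(83281)/22 - 48093 = -48093 + I*sqrt(83281)/22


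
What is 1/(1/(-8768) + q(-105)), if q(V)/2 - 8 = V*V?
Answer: 8768/193474687 ≈ 4.5319e-5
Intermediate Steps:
q(V) = 16 + 2*V² (q(V) = 16 + 2*(V*V) = 16 + 2*V²)
1/(1/(-8768) + q(-105)) = 1/(1/(-8768) + (16 + 2*(-105)²)) = 1/(-1/8768 + (16 + 2*11025)) = 1/(-1/8768 + (16 + 22050)) = 1/(-1/8768 + 22066) = 1/(193474687/8768) = 8768/193474687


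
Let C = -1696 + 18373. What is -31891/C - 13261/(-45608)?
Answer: -1233331031/760604616 ≈ -1.6215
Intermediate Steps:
C = 16677
-31891/C - 13261/(-45608) = -31891/16677 - 13261/(-45608) = -31891*1/16677 - 13261*(-1/45608) = -31891/16677 + 13261/45608 = -1233331031/760604616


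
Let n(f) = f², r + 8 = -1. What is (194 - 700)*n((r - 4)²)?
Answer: -14451866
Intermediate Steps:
r = -9 (r = -8 - 1 = -9)
(194 - 700)*n((r - 4)²) = (194 - 700)*((-9 - 4)²)² = -506*((-13)²)² = -506*169² = -506*28561 = -14451866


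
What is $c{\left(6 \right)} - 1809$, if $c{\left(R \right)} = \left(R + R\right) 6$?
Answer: $-1737$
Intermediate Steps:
$c{\left(R \right)} = 12 R$ ($c{\left(R \right)} = 2 R 6 = 12 R$)
$c{\left(6 \right)} - 1809 = 12 \cdot 6 - 1809 = 72 - 1809 = -1737$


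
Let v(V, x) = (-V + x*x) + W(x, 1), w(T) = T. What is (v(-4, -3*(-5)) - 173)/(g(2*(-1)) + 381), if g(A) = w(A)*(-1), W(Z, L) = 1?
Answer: 57/383 ≈ 0.14883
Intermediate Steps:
v(V, x) = 1 + x² - V (v(V, x) = (-V + x*x) + 1 = (-V + x²) + 1 = (x² - V) + 1 = 1 + x² - V)
g(A) = -A (g(A) = A*(-1) = -A)
(v(-4, -3*(-5)) - 173)/(g(2*(-1)) + 381) = ((1 + (-3*(-5))² - 1*(-4)) - 173)/(-2*(-1) + 381) = ((1 + 15² + 4) - 173)/(-1*(-2) + 381) = ((1 + 225 + 4) - 173)/(2 + 381) = (230 - 173)/383 = 57*(1/383) = 57/383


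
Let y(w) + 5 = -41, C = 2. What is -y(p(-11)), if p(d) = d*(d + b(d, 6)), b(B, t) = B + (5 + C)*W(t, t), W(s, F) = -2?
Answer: 46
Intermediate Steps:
b(B, t) = -14 + B (b(B, t) = B + (5 + 2)*(-2) = B + 7*(-2) = B - 14 = -14 + B)
p(d) = d*(-14 + 2*d) (p(d) = d*(d + (-14 + d)) = d*(-14 + 2*d))
y(w) = -46 (y(w) = -5 - 41 = -46)
-y(p(-11)) = -1*(-46) = 46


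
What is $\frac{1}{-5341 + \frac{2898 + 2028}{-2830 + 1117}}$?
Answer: $- \frac{571}{3051353} \approx -0.00018713$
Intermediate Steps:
$\frac{1}{-5341 + \frac{2898 + 2028}{-2830 + 1117}} = \frac{1}{-5341 + \frac{4926}{-1713}} = \frac{1}{-5341 + 4926 \left(- \frac{1}{1713}\right)} = \frac{1}{-5341 - \frac{1642}{571}} = \frac{1}{- \frac{3051353}{571}} = - \frac{571}{3051353}$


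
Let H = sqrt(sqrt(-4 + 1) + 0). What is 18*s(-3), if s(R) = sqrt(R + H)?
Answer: 18*sqrt(-3 + 3**(1/4)*sqrt(I)) ≈ 5.6867 + 26.511*I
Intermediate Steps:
H = 3**(1/4)*sqrt(I) (H = sqrt(sqrt(-3) + 0) = sqrt(I*sqrt(3) + 0) = sqrt(I*sqrt(3)) = 3**(1/4)*sqrt(I) ≈ 0.9306 + 0.9306*I)
s(R) = sqrt(R + 3**(1/4)*sqrt(I))
18*s(-3) = 18*sqrt(-3 + 3**(1/4)*sqrt(I))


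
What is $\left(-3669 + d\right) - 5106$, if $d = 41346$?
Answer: $32571$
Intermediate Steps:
$\left(-3669 + d\right) - 5106 = \left(-3669 + 41346\right) - 5106 = 37677 - 5106 = 32571$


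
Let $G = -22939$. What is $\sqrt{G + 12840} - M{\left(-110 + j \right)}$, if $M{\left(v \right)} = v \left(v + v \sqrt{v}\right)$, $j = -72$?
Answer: $-33124 + i \sqrt{10099} - 33124 i \sqrt{182} \approx -33124.0 - 4.4677 \cdot 10^{5} i$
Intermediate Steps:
$M{\left(v \right)} = v \left(v + v^{\frac{3}{2}}\right)$
$\sqrt{G + 12840} - M{\left(-110 + j \right)} = \sqrt{-22939 + 12840} - \left(\left(-110 - 72\right)^{2} + \left(-110 - 72\right)^{\frac{5}{2}}\right) = \sqrt{-10099} - \left(\left(-182\right)^{2} + \left(-182\right)^{\frac{5}{2}}\right) = i \sqrt{10099} - \left(33124 + 33124 i \sqrt{182}\right) = -33124 + i \sqrt{10099} - 33124 i \sqrt{182}$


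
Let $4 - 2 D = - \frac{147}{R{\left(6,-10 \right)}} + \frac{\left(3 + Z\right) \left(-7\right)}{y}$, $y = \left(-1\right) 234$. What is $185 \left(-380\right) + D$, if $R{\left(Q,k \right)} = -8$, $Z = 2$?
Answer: $- \frac{131615195}{1872} \approx -70307.0$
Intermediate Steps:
$y = -234$
$D = - \frac{13595}{1872}$ ($D = 2 - \frac{- \frac{147}{-8} + \frac{\left(3 + 2\right) \left(-7\right)}{-234}}{2} = 2 - \frac{\left(-147\right) \left(- \frac{1}{8}\right) + 5 \left(-7\right) \left(- \frac{1}{234}\right)}{2} = 2 - \frac{\frac{147}{8} - - \frac{35}{234}}{2} = 2 - \frac{\frac{147}{8} + \frac{35}{234}}{2} = 2 - \frac{17339}{1872} = - \frac{13595}{1872} \approx -7.2623$)
$185 \left(-380\right) + D = 185 \left(-380\right) - \frac{13595}{1872} = -70300 - \frac{13595}{1872} = - \frac{131615195}{1872}$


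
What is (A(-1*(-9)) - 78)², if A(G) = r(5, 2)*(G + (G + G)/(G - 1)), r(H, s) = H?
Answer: 7569/16 ≈ 473.06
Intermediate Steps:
A(G) = 5*G + 10*G/(-1 + G) (A(G) = 5*(G + (G + G)/(G - 1)) = 5*(G + (2*G)/(-1 + G)) = 5*(G + 2*G/(-1 + G)) = 5*G + 10*G/(-1 + G))
(A(-1*(-9)) - 78)² = (5*(-1*(-9))*(1 - 1*(-9))/(-1 - 1*(-9)) - 78)² = (5*9*(1 + 9)/(-1 + 9) - 78)² = (5*9*10/8 - 78)² = (5*9*(⅛)*10 - 78)² = (225/4 - 78)² = (-87/4)² = 7569/16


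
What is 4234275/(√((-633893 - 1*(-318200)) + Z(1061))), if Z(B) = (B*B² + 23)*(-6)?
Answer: -1411425*I*√7166655717/2388885239 ≈ -50.017*I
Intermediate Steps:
Z(B) = -138 - 6*B³ (Z(B) = (B³ + 23)*(-6) = (23 + B³)*(-6) = -138 - 6*B³)
4234275/(√((-633893 - 1*(-318200)) + Z(1061))) = 4234275/(√((-633893 - 1*(-318200)) + (-138 - 6*1061³))) = 4234275/(√((-633893 + 318200) + (-138 - 6*1194389981))) = 4234275/(√(-315693 + (-138 - 7166339886))) = 4234275/(√(-315693 - 7166340024)) = 4234275/(√(-7166655717)) = 4234275/((I*√7166655717)) = 4234275*(-I*√7166655717/7166655717) = -1411425*I*√7166655717/2388885239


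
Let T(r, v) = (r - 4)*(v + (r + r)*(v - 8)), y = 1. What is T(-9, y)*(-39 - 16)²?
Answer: -4994275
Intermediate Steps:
T(r, v) = (-4 + r)*(v + 2*r*(-8 + v)) (T(r, v) = (-4 + r)*(v + (2*r)*(-8 + v)) = (-4 + r)*(v + 2*r*(-8 + v)))
T(-9, y)*(-39 - 16)² = (-16*(-9)² - 4*1 + 64*(-9) - 7*(-9)*1 + 2*1*(-9)²)*(-39 - 16)² = (-16*81 - 4 - 576 + 63 + 2*1*81)*(-55)² = (-1296 - 4 - 576 + 63 + 162)*3025 = -1651*3025 = -4994275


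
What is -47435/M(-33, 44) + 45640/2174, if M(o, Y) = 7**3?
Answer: -43734585/372841 ≈ -117.30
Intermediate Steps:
M(o, Y) = 343
-47435/M(-33, 44) + 45640/2174 = -47435/343 + 45640/2174 = -47435*1/343 + 45640*(1/2174) = -47435/343 + 22820/1087 = -43734585/372841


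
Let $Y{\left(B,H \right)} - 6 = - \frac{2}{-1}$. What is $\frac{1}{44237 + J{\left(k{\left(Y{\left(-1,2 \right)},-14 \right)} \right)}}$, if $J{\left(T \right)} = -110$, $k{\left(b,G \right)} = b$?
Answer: $\frac{1}{44127} \approx 2.2662 \cdot 10^{-5}$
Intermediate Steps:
$Y{\left(B,H \right)} = 8$ ($Y{\left(B,H \right)} = 6 - \frac{2}{-1} = 6 - -2 = 6 + 2 = 8$)
$\frac{1}{44237 + J{\left(k{\left(Y{\left(-1,2 \right)},-14 \right)} \right)}} = \frac{1}{44237 - 110} = \frac{1}{44127}$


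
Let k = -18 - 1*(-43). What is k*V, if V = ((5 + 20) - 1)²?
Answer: 14400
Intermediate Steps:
V = 576 (V = (25 - 1)² = 24² = 576)
k = 25 (k = -18 + 43 = 25)
k*V = 25*576 = 14400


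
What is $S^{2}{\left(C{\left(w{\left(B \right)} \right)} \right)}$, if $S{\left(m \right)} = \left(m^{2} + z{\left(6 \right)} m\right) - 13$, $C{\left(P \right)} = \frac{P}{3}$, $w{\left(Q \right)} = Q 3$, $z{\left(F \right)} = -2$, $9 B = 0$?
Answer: $169$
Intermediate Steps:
$B = 0$ ($B = \frac{1}{9} \cdot 0 = 0$)
$w{\left(Q \right)} = 3 Q$
$C{\left(P \right)} = \frac{P}{3}$ ($C{\left(P \right)} = P \frac{1}{3} = \frac{P}{3}$)
$S{\left(m \right)} = -13 + m^{2} - 2 m$ ($S{\left(m \right)} = \left(m^{2} - 2 m\right) - 13 = -13 + m^{2} - 2 m$)
$S^{2}{\left(C{\left(w{\left(B \right)} \right)} \right)} = \left(-13 + \left(\frac{3 \cdot 0}{3}\right)^{2} - 2 \frac{3 \cdot 0}{3}\right)^{2} = \left(-13 + \left(\frac{1}{3} \cdot 0\right)^{2} - 2 \cdot \frac{1}{3} \cdot 0\right)^{2} = \left(-13 + 0^{2} - 0\right)^{2} = \left(-13 + 0 + 0\right)^{2} = \left(-13\right)^{2} = 169$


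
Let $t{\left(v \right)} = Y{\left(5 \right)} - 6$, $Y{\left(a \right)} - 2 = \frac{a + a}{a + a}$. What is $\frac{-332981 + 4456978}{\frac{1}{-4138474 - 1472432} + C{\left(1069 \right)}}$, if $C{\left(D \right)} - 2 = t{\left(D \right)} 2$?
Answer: $- \frac{23139359511282}{22443625} \approx -1.031 \cdot 10^{6}$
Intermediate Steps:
$Y{\left(a \right)} = 3$ ($Y{\left(a \right)} = 2 + \frac{a + a}{a + a} = 2 + \frac{2 a}{2 a} = 2 + 2 a \frac{1}{2 a} = 2 + 1 = 3$)
$t{\left(v \right)} = -3$ ($t{\left(v \right)} = 3 - 6 = -3$)
$C{\left(D \right)} = -4$ ($C{\left(D \right)} = 2 - 6 = -4$)
$\frac{-332981 + 4456978}{\frac{1}{-4138474 - 1472432} + C{\left(1069 \right)}} = \frac{-332981 + 4456978}{\frac{1}{-4138474 - 1472432} - 4} = \frac{4123997}{\frac{1}{-5610906} - 4} = \frac{4123997}{- \frac{1}{5610906} - 4} = \frac{4123997}{- \frac{22443625}{5610906}} = 4123997 \left(- \frac{5610906}{22443625}\right) = - \frac{23139359511282}{22443625}$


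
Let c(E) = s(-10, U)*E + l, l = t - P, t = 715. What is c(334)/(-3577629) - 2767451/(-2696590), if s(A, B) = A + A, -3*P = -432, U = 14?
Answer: 9917386421989/9647398585110 ≈ 1.0280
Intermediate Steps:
P = 144 (P = -⅓*(-432) = 144)
s(A, B) = 2*A
l = 571 (l = 715 - 1*144 = 715 - 144 = 571)
c(E) = 571 - 20*E (c(E) = (2*(-10))*E + 571 = -20*E + 571 = 571 - 20*E)
c(334)/(-3577629) - 2767451/(-2696590) = (571 - 20*334)/(-3577629) - 2767451/(-2696590) = (571 - 6680)*(-1/3577629) - 2767451*(-1/2696590) = -6109*(-1/3577629) + 2767451/2696590 = 6109/3577629 + 2767451/2696590 = 9917386421989/9647398585110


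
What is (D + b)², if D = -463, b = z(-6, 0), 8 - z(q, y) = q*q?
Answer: 241081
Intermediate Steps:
z(q, y) = 8 - q² (z(q, y) = 8 - q*q = 8 - q²)
b = -28 (b = 8 - 1*(-6)² = 8 - 1*36 = 8 - 36 = -28)
(D + b)² = (-463 - 28)² = (-491)² = 241081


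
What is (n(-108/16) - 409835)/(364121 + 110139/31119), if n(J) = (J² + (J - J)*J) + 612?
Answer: -67910360947/60433021536 ≈ -1.1237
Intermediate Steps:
n(J) = 612 + J² (n(J) = (J² + 0*J) + 612 = (J² + 0) + 612 = J² + 612 = 612 + J²)
(n(-108/16) - 409835)/(364121 + 110139/31119) = ((612 + (-108/16)²) - 409835)/(364121 + 110139/31119) = ((612 + (-108*1/16)²) - 409835)/(364121 + 110139*(1/31119)) = ((612 + (-27/4)²) - 409835)/(364121 + 36713/10373) = ((612 + 729/16) - 409835)/(3777063846/10373) = (10521/16 - 409835)*(10373/3777063846) = -6546839/16*10373/3777063846 = -67910360947/60433021536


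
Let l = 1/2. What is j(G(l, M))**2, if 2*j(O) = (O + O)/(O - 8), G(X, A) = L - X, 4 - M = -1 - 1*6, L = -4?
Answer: 81/625 ≈ 0.12960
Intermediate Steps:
l = 1/2 ≈ 0.50000
M = 11 (M = 4 - (-1 - 1*6) = 4 - (-1 - 6) = 4 - 1*(-7) = 4 + 7 = 11)
G(X, A) = -4 - X
j(O) = O/(-8 + O) (j(O) = ((O + O)/(O - 8))/2 = ((2*O)/(-8 + O))/2 = (2*O/(-8 + O))/2 = O/(-8 + O))
j(G(l, M))**2 = ((-4 - 1*1/2)/(-8 + (-4 - 1*1/2)))**2 = ((-4 - 1/2)/(-8 + (-4 - 1/2)))**2 = (-9/(2*(-8 - 9/2)))**2 = (-9/(2*(-25/2)))**2 = (-9/2*(-2/25))**2 = (9/25)**2 = 81/625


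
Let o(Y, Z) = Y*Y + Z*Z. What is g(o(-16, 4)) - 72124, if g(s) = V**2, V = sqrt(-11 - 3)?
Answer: -72138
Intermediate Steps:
o(Y, Z) = Y**2 + Z**2
V = I*sqrt(14) (V = sqrt(-14) = I*sqrt(14) ≈ 3.7417*I)
g(s) = -14 (g(s) = (I*sqrt(14))**2 = -14)
g(o(-16, 4)) - 72124 = -14 - 72124 = -72138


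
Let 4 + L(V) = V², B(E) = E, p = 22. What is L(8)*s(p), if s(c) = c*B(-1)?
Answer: -1320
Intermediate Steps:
L(V) = -4 + V²
s(c) = -c (s(c) = c*(-1) = -c)
L(8)*s(p) = (-4 + 8²)*(-1*22) = (-4 + 64)*(-22) = 60*(-22) = -1320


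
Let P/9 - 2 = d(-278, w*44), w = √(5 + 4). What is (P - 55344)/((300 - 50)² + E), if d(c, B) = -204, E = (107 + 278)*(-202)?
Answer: 9527/2545 ≈ 3.7434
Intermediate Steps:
w = 3 (w = √9 = 3)
E = -77770 (E = 385*(-202) = -77770)
P = -1818 (P = 18 + 9*(-204) = 18 - 1836 = -1818)
(P - 55344)/((300 - 50)² + E) = (-1818 - 55344)/((300 - 50)² - 77770) = -57162/(250² - 77770) = -57162/(62500 - 77770) = -57162/(-15270) = -57162*(-1/15270) = 9527/2545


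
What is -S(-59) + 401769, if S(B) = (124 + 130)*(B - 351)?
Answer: 505909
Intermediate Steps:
S(B) = -89154 + 254*B (S(B) = 254*(-351 + B) = -89154 + 254*B)
-S(-59) + 401769 = -(-89154 + 254*(-59)) + 401769 = -(-89154 - 14986) + 401769 = -1*(-104140) + 401769 = 104140 + 401769 = 505909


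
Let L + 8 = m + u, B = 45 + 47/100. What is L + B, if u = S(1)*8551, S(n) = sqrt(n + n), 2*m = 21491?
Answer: 1078297/100 + 8551*sqrt(2) ≈ 22876.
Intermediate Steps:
m = 21491/2 (m = (1/2)*21491 = 21491/2 ≈ 10746.)
S(n) = sqrt(2)*sqrt(n) (S(n) = sqrt(2*n) = sqrt(2)*sqrt(n))
u = 8551*sqrt(2) (u = (sqrt(2)*sqrt(1))*8551 = (sqrt(2)*1)*8551 = sqrt(2)*8551 = 8551*sqrt(2) ≈ 12093.)
B = 4547/100 (B = 45 + 47*(1/100) = 45 + 47/100 = 4547/100 ≈ 45.470)
L = 21475/2 + 8551*sqrt(2) (L = -8 + (21491/2 + 8551*sqrt(2)) = 21475/2 + 8551*sqrt(2) ≈ 22830.)
L + B = (21475/2 + 8551*sqrt(2)) + 4547/100 = 1078297/100 + 8551*sqrt(2)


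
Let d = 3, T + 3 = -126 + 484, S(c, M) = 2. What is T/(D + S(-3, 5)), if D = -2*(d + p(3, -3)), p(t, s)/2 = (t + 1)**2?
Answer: -355/68 ≈ -5.2206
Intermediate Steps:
p(t, s) = 2*(1 + t)**2 (p(t, s) = 2*(t + 1)**2 = 2*(1 + t)**2)
T = 355 (T = -3 + (-126 + 484) = -3 + 358 = 355)
D = -70 (D = -2*(3 + 2*(1 + 3)**2) = -2*(3 + 2*4**2) = -2*(3 + 2*16) = -2*(3 + 32) = -2*35 = -70)
T/(D + S(-3, 5)) = 355/(-70 + 2) = 355/(-68) = 355*(-1/68) = -355/68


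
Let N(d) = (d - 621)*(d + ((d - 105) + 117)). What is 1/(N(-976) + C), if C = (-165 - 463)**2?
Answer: 1/3492564 ≈ 2.8632e-7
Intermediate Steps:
C = 394384 (C = (-628)**2 = 394384)
N(d) = (-621 + d)*(12 + 2*d) (N(d) = (-621 + d)*(d + ((-105 + d) + 117)) = (-621 + d)*(d + (12 + d)) = (-621 + d)*(12 + 2*d))
1/(N(-976) + C) = 1/((-7452 - 1230*(-976) + 2*(-976)**2) + 394384) = 1/((-7452 + 1200480 + 2*952576) + 394384) = 1/((-7452 + 1200480 + 1905152) + 394384) = 1/(3098180 + 394384) = 1/3492564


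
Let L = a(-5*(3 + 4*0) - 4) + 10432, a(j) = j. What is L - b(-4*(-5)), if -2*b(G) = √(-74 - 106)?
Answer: 10413 + 3*I*√5 ≈ 10413.0 + 6.7082*I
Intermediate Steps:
b(G) = -3*I*√5 (b(G) = -√(-74 - 106)/2 = -3*I*√5)
L = 10413 (L = (-5*(3 + 4*0) - 4) + 10432 = (-5*(3 + 0) - 4) + 10432 = (-5*3 - 4) + 10432 = (-15 - 4) + 10432 = -19 + 10432 = 10413)
L - b(-4*(-5)) = 10413 - (-3)*I*√5 = 10413 + 3*I*√5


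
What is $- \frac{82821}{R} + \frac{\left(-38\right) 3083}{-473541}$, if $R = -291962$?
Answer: $\frac{73423655309}{138255977442} \approx 0.53107$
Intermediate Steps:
$- \frac{82821}{R} + \frac{\left(-38\right) 3083}{-473541} = - \frac{82821}{-291962} + \frac{\left(-38\right) 3083}{-473541} = \left(-82821\right) \left(- \frac{1}{291962}\right) - - \frac{117154}{473541} = \frac{82821}{291962} + \frac{117154}{473541} = \frac{73423655309}{138255977442}$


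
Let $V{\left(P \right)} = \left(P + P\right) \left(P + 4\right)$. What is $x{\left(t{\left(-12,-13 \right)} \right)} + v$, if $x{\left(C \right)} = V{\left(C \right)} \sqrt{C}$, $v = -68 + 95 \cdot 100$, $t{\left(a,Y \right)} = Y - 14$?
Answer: $9432 + 3726 i \sqrt{3} \approx 9432.0 + 6453.6 i$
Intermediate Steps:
$t{\left(a,Y \right)} = -14 + Y$
$V{\left(P \right)} = 2 P \left(4 + P\right)$
$v = 9432$ ($v = -68 + 9500 = 9432$)
$x{\left(C \right)} = 2 C^{\frac{3}{2}} \left(4 + C\right)$ ($x{\left(C \right)} = 2 C \left(4 + C\right) \sqrt{C} = 2 C^{\frac{3}{2}} \left(4 + C\right)$)
$x{\left(t{\left(-12,-13 \right)} \right)} + v = 2 \left(-14 - 13\right)^{\frac{3}{2}} \left(4 - 27\right) + 9432 = 2 \left(-27\right)^{\frac{3}{2}} \left(4 - 27\right) + 9432 = 2 \left(- 81 i \sqrt{3}\right) \left(-23\right) + 9432 = 3726 i \sqrt{3} + 9432 = 9432 + 3726 i \sqrt{3}$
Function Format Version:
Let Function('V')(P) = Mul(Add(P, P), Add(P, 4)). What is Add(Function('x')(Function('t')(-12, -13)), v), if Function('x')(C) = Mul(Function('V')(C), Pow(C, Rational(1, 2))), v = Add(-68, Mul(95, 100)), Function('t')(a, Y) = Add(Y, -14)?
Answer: Add(9432, Mul(3726, I, Pow(3, Rational(1, 2)))) ≈ Add(9432.0, Mul(6453.6, I))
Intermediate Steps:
Function('t')(a, Y) = Add(-14, Y)
Function('V')(P) = Mul(2, P, Add(4, P)) (Function('V')(P) = Mul(Mul(2, P), Add(4, P)) = Mul(2, P, Add(4, P)))
v = 9432 (v = Add(-68, 9500) = 9432)
Function('x')(C) = Mul(2, Pow(C, Rational(3, 2)), Add(4, C)) (Function('x')(C) = Mul(Mul(2, C, Add(4, C)), Pow(C, Rational(1, 2))) = Mul(2, Pow(C, Rational(3, 2)), Add(4, C)))
Add(Function('x')(Function('t')(-12, -13)), v) = Add(Mul(2, Pow(Add(-14, -13), Rational(3, 2)), Add(4, Add(-14, -13))), 9432) = Add(Mul(2, Pow(-27, Rational(3, 2)), Add(4, -27)), 9432) = Add(Mul(2, Mul(-81, I, Pow(3, Rational(1, 2))), -23), 9432) = Add(Mul(3726, I, Pow(3, Rational(1, 2))), 9432) = Add(9432, Mul(3726, I, Pow(3, Rational(1, 2))))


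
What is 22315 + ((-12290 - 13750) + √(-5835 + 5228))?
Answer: -3725 + I*√607 ≈ -3725.0 + 24.637*I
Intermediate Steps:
22315 + ((-12290 - 13750) + √(-5835 + 5228)) = 22315 + (-26040 + √(-607)) = 22315 + (-26040 + I*√607) = -3725 + I*√607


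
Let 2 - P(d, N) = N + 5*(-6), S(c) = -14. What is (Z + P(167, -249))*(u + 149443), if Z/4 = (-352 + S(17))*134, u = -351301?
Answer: 39542972910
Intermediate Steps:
P(d, N) = 32 - N (P(d, N) = 2 - (N + 5*(-6)) = 2 - (N - 30) = 2 - (-30 + N) = 2 + (30 - N) = 32 - N)
Z = -196176 (Z = 4*((-352 - 14)*134) = 4*(-366*134) = 4*(-49044) = -196176)
(Z + P(167, -249))*(u + 149443) = (-196176 + (32 - 1*(-249)))*(-351301 + 149443) = (-196176 + (32 + 249))*(-201858) = (-196176 + 281)*(-201858) = -195895*(-201858) = 39542972910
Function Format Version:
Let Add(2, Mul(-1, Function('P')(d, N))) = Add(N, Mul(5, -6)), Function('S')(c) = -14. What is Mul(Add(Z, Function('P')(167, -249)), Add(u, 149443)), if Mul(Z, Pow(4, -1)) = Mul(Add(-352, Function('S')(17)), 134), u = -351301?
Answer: 39542972910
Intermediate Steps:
Function('P')(d, N) = Add(32, Mul(-1, N)) (Function('P')(d, N) = Add(2, Mul(-1, Add(N, Mul(5, -6)))) = Add(2, Mul(-1, Add(N, -30))) = Add(2, Mul(-1, Add(-30, N))) = Add(2, Add(30, Mul(-1, N))) = Add(32, Mul(-1, N)))
Z = -196176 (Z = Mul(4, Mul(Add(-352, -14), 134)) = Mul(4, Mul(-366, 134)) = Mul(4, -49044) = -196176)
Mul(Add(Z, Function('P')(167, -249)), Add(u, 149443)) = Mul(Add(-196176, Add(32, Mul(-1, -249))), Add(-351301, 149443)) = Mul(Add(-196176, Add(32, 249)), -201858) = Mul(Add(-196176, 281), -201858) = Mul(-195895, -201858) = 39542972910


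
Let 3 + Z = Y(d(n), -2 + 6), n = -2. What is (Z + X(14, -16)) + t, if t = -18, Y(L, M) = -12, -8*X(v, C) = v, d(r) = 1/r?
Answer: -139/4 ≈ -34.750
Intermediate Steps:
X(v, C) = -v/8
Z = -15 (Z = -3 - 12 = -15)
(Z + X(14, -16)) + t = (-15 - ⅛*14) - 18 = (-15 - 7/4) - 18 = -67/4 - 18 = -139/4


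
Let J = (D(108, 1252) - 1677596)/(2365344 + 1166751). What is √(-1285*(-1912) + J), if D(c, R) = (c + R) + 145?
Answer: √3405753206446073595/1177365 ≈ 1567.5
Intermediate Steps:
D(c, R) = 145 + R + c (D(c, R) = (R + c) + 145 = 145 + R + c)
J = -558697/1177365 (J = ((145 + 1252 + 108) - 1677596)/(2365344 + 1166751) = (1505 - 1677596)/3532095 = -1676091*1/3532095 = -558697/1177365 ≈ -0.47453)
√(-1285*(-1912) + J) = √(-1285*(-1912) - 558697/1177365) = √(2456920 - 558697/1177365) = √(2892691057103/1177365) = √3405753206446073595/1177365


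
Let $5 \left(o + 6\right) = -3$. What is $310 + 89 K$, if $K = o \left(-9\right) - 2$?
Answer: $\frac{27093}{5} \approx 5418.6$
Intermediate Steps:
$o = - \frac{33}{5}$ ($o = -6 + \frac{1}{5} \left(-3\right) = -6 - \frac{3}{5} = - \frac{33}{5} \approx -6.6$)
$K = \frac{287}{5}$ ($K = \left(- \frac{33}{5}\right) \left(-9\right) - 2 = \frac{297}{5} + \left(-3 + 1\right) = \frac{297}{5} - 2 = \frac{287}{5} \approx 57.4$)
$310 + 89 K = 310 + 89 \cdot \frac{287}{5} = 310 + \frac{25543}{5} = \frac{27093}{5}$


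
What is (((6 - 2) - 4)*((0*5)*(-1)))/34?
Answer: 0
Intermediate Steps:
(((6 - 2) - 4)*((0*5)*(-1)))/34 = ((4 - 4)*(0*(-1)))*(1/34) = (0*0)*(1/34) = 0*(1/34) = 0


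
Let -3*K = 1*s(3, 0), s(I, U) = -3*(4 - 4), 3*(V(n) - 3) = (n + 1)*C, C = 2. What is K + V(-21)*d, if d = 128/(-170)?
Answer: 1984/255 ≈ 7.7804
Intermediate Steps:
d = -64/85 (d = 128*(-1/170) = -64/85 ≈ -0.75294)
V(n) = 11/3 + 2*n/3 (V(n) = 3 + ((n + 1)*2)/3 = 3 + ((1 + n)*2)/3 = 3 + (2 + 2*n)/3 = 3 + (⅔ + 2*n/3) = 11/3 + 2*n/3)
s(I, U) = 0 (s(I, U) = -3*0 = 0)
K = 0 (K = -0/3 = -⅓*0 = 0)
K + V(-21)*d = 0 + (11/3 + (⅔)*(-21))*(-64/85) = 0 + (11/3 - 14)*(-64/85) = 0 - 31/3*(-64/85) = 0 + 1984/255 = 1984/255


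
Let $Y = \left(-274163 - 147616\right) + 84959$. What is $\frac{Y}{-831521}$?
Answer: $\frac{336820}{831521} \approx 0.40507$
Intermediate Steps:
$Y = -336820$ ($Y = -421779 + 84959 = -336820$)
$\frac{Y}{-831521} = - \frac{336820}{-831521} = \left(-336820\right) \left(- \frac{1}{831521}\right) = \frac{336820}{831521}$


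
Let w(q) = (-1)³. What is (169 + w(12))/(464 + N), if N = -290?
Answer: 28/29 ≈ 0.96552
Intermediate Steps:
w(q) = -1
(169 + w(12))/(464 + N) = (169 - 1)/(464 - 290) = 168/174 = 168*(1/174) = 28/29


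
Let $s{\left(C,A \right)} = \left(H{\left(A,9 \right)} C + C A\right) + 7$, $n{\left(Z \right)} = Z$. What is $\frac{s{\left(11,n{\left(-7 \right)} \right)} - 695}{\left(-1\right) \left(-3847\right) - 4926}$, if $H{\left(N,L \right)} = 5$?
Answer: $\frac{710}{1079} \approx 0.65802$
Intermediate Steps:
$s{\left(C,A \right)} = 7 + 5 C + A C$ ($s{\left(C,A \right)} = \left(5 C + C A\right) + 7 = \left(5 C + A C\right) + 7 = 7 + 5 C + A C$)
$\frac{s{\left(11,n{\left(-7 \right)} \right)} - 695}{\left(-1\right) \left(-3847\right) - 4926} = \frac{\left(7 + 5 \cdot 11 - 77\right) - 695}{\left(-1\right) \left(-3847\right) - 4926} = \frac{\left(7 + 55 - 77\right) - 695}{3847 - 4926} = \frac{-15 - 695}{-1079} = \left(-710\right) \left(- \frac{1}{1079}\right) = \frac{710}{1079}$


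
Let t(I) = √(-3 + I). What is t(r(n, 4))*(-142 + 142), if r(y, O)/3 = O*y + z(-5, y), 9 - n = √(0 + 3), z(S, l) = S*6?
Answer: 0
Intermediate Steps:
z(S, l) = 6*S
n = 9 - √3 (n = 9 - √(0 + 3) = 9 - √3 ≈ 7.2680)
r(y, O) = -90 + 3*O*y (r(y, O) = 3*(O*y + 6*(-5)) = 3*(O*y - 30) = 3*(-30 + O*y) = -90 + 3*O*y)
t(r(n, 4))*(-142 + 142) = √(-3 + (-90 + 3*4*(9 - √3)))*(-142 + 142) = √(-3 + (-90 + (108 - 12*√3)))*0 = √(-3 + (18 - 12*√3))*0 = √(15 - 12*√3)*0 = 0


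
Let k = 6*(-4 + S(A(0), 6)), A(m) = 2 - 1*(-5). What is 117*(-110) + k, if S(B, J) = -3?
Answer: -12912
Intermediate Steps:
A(m) = 7 (A(m) = 2 + 5 = 7)
k = -42 (k = 6*(-4 - 3) = 6*(-7) = -42)
117*(-110) + k = 117*(-110) - 42 = -12870 - 42 = -12912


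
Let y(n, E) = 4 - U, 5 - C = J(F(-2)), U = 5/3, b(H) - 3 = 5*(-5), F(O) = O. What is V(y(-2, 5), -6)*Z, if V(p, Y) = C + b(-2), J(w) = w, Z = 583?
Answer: -8745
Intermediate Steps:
b(H) = -22 (b(H) = 3 + 5*(-5) = 3 - 25 = -22)
U = 5/3 (U = 5*(⅓) = 5/3 ≈ 1.6667)
C = 7 (C = 5 - 1*(-2) = 5 + 2 = 7)
y(n, E) = 7/3 (y(n, E) = 4 - 1*5/3 = 4 - 5/3 = 7/3)
V(p, Y) = -15 (V(p, Y) = 7 - 22 = -15)
V(y(-2, 5), -6)*Z = -15*583 = -8745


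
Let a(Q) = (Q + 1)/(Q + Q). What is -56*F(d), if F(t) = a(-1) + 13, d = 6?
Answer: -728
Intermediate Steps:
a(Q) = (1 + Q)/(2*Q) (a(Q) = (1 + Q)/((2*Q)) = (1 + Q)*(1/(2*Q)) = (1 + Q)/(2*Q))
F(t) = 13 (F(t) = (1/2)*(1 - 1)/(-1) + 13 = (1/2)*(-1)*0 + 13 = 0 + 13 = 13)
-56*F(d) = -56*13 = -728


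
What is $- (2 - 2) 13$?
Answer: $0$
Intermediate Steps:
$- (2 - 2) 13 = \left(-1\right) 0 \cdot 13 = 0 \cdot 13 = 0$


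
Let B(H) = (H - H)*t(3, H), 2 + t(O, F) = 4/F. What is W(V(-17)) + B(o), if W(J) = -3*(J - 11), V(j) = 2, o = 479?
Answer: 27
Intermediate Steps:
t(O, F) = -2 + 4/F
W(J) = 33 - 3*J (W(J) = -3*(-11 + J) = 33 - 3*J)
B(H) = 0 (B(H) = (H - H)*(-2 + 4/H) = 0*(-2 + 4/H) = 0)
W(V(-17)) + B(o) = (33 - 3*2) + 0 = (33 - 6) + 0 = 27 + 0 = 27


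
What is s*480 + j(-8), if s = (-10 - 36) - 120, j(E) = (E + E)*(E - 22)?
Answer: -79200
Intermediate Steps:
j(E) = 2*E*(-22 + E) (j(E) = (2*E)*(-22 + E) = 2*E*(-22 + E))
s = -166 (s = -46 - 120 = -166)
s*480 + j(-8) = -166*480 + 2*(-8)*(-22 - 8) = -79680 + 2*(-8)*(-30) = -79680 + 480 = -79200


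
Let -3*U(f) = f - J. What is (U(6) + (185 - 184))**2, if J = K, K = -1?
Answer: 16/9 ≈ 1.7778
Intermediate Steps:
J = -1
U(f) = -1/3 - f/3 (U(f) = -(f - 1*(-1))/3 = -(f + 1)/3 = -(1 + f)/3 = -1/3 - f/3)
(U(6) + (185 - 184))**2 = ((-1/3 - 1/3*6) + (185 - 184))**2 = ((-1/3 - 2) + 1)**2 = (-7/3 + 1)**2 = (-4/3)**2 = 16/9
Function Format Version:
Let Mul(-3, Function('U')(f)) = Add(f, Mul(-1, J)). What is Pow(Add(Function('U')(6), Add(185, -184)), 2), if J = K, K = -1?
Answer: Rational(16, 9) ≈ 1.7778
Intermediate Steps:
J = -1
Function('U')(f) = Add(Rational(-1, 3), Mul(Rational(-1, 3), f)) (Function('U')(f) = Mul(Rational(-1, 3), Add(f, Mul(-1, -1))) = Mul(Rational(-1, 3), Add(f, 1)) = Mul(Rational(-1, 3), Add(1, f)) = Add(Rational(-1, 3), Mul(Rational(-1, 3), f)))
Pow(Add(Function('U')(6), Add(185, -184)), 2) = Pow(Add(Add(Rational(-1, 3), Mul(Rational(-1, 3), 6)), Add(185, -184)), 2) = Pow(Add(Add(Rational(-1, 3), -2), 1), 2) = Pow(Add(Rational(-7, 3), 1), 2) = Pow(Rational(-4, 3), 2) = Rational(16, 9)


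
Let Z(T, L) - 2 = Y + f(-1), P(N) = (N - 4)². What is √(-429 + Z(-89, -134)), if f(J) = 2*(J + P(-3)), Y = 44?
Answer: I*√287 ≈ 16.941*I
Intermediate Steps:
P(N) = (-4 + N)²
f(J) = 98 + 2*J (f(J) = 2*(J + (-4 - 3)²) = 2*(J + (-7)²) = 2*(J + 49) = 2*(49 + J) = 98 + 2*J)
Z(T, L) = 142 (Z(T, L) = 2 + (44 + (98 + 2*(-1))) = 2 + (44 + (98 - 2)) = 2 + (44 + 96) = 2 + 140 = 142)
√(-429 + Z(-89, -134)) = √(-429 + 142) = √(-287) = I*√287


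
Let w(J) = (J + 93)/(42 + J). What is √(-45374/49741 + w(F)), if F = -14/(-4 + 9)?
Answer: √673487519267/696374 ≈ 1.1785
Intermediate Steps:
F = -14/5 ≈ -2.8000
w(J) = (93 + J)/(42 + J)
√(-45374/49741 + w(F)) = √(-45374/49741 + (93 - 14/5)/(42 - 14/5)) = √(-45374*1/49741 + (451/5)/(196/5)) = √(-45374/49741 + (5/196)*(451/5)) = √(-45374/49741 + 451/196) = √(13539887/9749236) = √673487519267/696374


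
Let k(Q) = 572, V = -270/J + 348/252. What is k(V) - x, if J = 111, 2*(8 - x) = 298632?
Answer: 149880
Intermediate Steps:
x = -149308 (x = 8 - ½*298632 = 8 - 149316 = -149308)
V = -817/777 (V = -270/111 + 348/252 = -270*1/111 + 348*(1/252) = -90/37 + 29/21 = -817/777 ≈ -1.0515)
k(V) - x = 572 - 1*(-149308) = 572 + 149308 = 149880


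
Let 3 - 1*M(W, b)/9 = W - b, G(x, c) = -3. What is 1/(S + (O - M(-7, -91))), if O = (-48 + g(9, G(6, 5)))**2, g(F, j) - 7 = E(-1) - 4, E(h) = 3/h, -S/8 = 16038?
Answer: -1/125271 ≈ -7.9827e-6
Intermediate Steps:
S = -128304 (S = -8*16038 = -128304)
g(F, j) = 0 (g(F, j) = 7 + (3/(-1) - 4) = 7 + (3*(-1) - 4) = 7 + (-3 - 4) = 7 - 7 = 0)
O = 2304 (O = (-48 + 0)**2 = (-48)**2 = 2304)
M(W, b) = 27 - 9*W + 9*b (M(W, b) = 27 - 9*(W - b) = 27 + (-9*W + 9*b) = 27 - 9*W + 9*b)
1/(S + (O - M(-7, -91))) = 1/(-128304 + (2304 - (27 - 9*(-7) + 9*(-91)))) = 1/(-128304 + (2304 - (27 + 63 - 819))) = 1/(-128304 + (2304 - 1*(-729))) = 1/(-128304 + (2304 + 729)) = 1/(-128304 + 3033) = 1/(-125271) = -1/125271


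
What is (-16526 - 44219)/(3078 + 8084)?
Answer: -60745/11162 ≈ -5.4421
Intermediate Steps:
(-16526 - 44219)/(3078 + 8084) = -60745/11162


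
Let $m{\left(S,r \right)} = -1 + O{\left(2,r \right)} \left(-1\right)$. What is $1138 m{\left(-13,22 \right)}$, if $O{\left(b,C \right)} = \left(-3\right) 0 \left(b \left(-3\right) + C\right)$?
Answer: $-1138$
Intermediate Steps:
$O{\left(b,C \right)} = 0$ ($O{\left(b,C \right)} = 0 \left(- 3 b + C\right) = 0 \left(C - 3 b\right) = 0$)
$m{\left(S,r \right)} = -1$ ($m{\left(S,r \right)} = -1 + 0 \left(-1\right) = -1 + 0 = -1$)
$1138 m{\left(-13,22 \right)} = 1138 \left(-1\right) = -1138$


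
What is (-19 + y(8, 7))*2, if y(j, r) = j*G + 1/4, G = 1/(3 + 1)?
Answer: -67/2 ≈ -33.500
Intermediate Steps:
G = ¼ (G = 1/4 = ¼ ≈ 0.25000)
y(j, r) = ¼ + j/4 (y(j, r) = j*(¼) + 1/4 = j/4 + ¼ = ¼ + j/4)
(-19 + y(8, 7))*2 = (-19 + (¼ + (¼)*8))*2 = (-19 + (¼ + 2))*2 = (-19 + 9/4)*2 = -67/4*2 = -67/2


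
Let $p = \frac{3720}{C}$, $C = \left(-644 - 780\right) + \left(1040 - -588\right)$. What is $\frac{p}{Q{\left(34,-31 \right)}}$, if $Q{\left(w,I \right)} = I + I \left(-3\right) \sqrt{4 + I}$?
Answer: $- \frac{5}{2074} - \frac{45 i \sqrt{3}}{2074} \approx -0.0024108 - 0.037581 i$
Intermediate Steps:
$C = 204$ ($C = -1424 + \left(1040 + 588\right) = -1424 + 1628 = 204$)
$Q{\left(w,I \right)} = I - 3 I \sqrt{4 + I}$ ($Q{\left(w,I \right)} = I + - 3 I \sqrt{4 + I} = I - 3 I \sqrt{4 + I}$)
$p = \frac{310}{17}$ ($p = \frac{3720}{204} = 3720 \cdot \frac{1}{204} = \frac{310}{17} \approx 18.235$)
$\frac{p}{Q{\left(34,-31 \right)}} = \frac{310}{17 \left(- 31 \left(1 - 3 \sqrt{4 - 31}\right)\right)} = \frac{310}{17 \left(- 31 \left(1 - 3 \sqrt{-27}\right)\right)} = \frac{310}{17 \left(- 31 \left(1 - 3 \cdot 3 i \sqrt{3}\right)\right)} = \frac{310}{17 \left(- 31 \left(1 - 9 i \sqrt{3}\right)\right)} = \frac{310}{17 \left(-31 + 279 i \sqrt{3}\right)}$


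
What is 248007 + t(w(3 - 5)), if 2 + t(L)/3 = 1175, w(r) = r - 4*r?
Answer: 251526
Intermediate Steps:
w(r) = -3*r
t(L) = 3519 (t(L) = -6 + 3*1175 = -6 + 3525 = 3519)
248007 + t(w(3 - 5)) = 248007 + 3519 = 251526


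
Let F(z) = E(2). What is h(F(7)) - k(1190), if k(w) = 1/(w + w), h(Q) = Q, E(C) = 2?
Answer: 4759/2380 ≈ 1.9996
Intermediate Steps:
F(z) = 2
k(w) = 1/(2*w)
h(F(7)) - k(1190) = 2 - 1/(2*1190) = 2 - 1*1/2380 = 2 - 1/2380 = 4759/2380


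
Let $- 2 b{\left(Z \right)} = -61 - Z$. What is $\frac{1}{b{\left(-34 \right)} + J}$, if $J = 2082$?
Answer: $\frac{2}{4191} \approx 0.00047721$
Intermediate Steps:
$b{\left(Z \right)} = \frac{61}{2} + \frac{Z}{2}$ ($b{\left(Z \right)} = - \frac{-61 - Z}{2} = \frac{61}{2} + \frac{Z}{2}$)
$\frac{1}{b{\left(-34 \right)} + J} = \frac{1}{\left(\frac{61}{2} + \frac{1}{2} \left(-34\right)\right) + 2082} = \frac{1}{\left(\frac{61}{2} - 17\right) + 2082} = \frac{1}{\frac{27}{2} + 2082} = \frac{1}{\frac{4191}{2}} = \frac{2}{4191}$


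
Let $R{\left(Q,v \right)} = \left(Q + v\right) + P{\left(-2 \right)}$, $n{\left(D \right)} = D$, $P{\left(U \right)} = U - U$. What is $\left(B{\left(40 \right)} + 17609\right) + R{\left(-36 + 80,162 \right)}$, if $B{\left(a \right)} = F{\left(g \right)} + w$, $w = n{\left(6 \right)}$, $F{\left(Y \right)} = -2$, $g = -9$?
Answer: $17819$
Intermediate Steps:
$P{\left(U \right)} = 0$
$w = 6$
$B{\left(a \right)} = 4$ ($B{\left(a \right)} = -2 + 6 = 4$)
$R{\left(Q,v \right)} = Q + v$ ($R{\left(Q,v \right)} = \left(Q + v\right) + 0 = Q + v$)
$\left(B{\left(40 \right)} + 17609\right) + R{\left(-36 + 80,162 \right)} = \left(4 + 17609\right) + \left(\left(-36 + 80\right) + 162\right) = 17613 + \left(44 + 162\right) = 17613 + 206 = 17819$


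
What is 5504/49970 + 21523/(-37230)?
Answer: -87059039/186038310 ≈ -0.46796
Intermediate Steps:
5504/49970 + 21523/(-37230) = 5504*(1/49970) + 21523*(-1/37230) = 2752/24985 - 21523/37230 = -87059039/186038310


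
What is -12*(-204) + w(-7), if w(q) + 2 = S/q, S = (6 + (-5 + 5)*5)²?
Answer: 17086/7 ≈ 2440.9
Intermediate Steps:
S = 36 (S = (6 + 0*5)² = (6 + 0)² = 6² = 36)
w(q) = -2 + 36/q
-12*(-204) + w(-7) = -12*(-204) + (-2 + 36/(-7)) = 2448 + (-2 + 36*(-⅐)) = 2448 + (-2 - 36/7) = 2448 - 50/7 = 17086/7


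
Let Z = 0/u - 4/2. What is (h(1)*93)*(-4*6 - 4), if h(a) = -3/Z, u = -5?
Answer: -3906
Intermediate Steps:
Z = -2 (Z = 0/(-5) - 4/2 = 0*(-1/5) - 4*1/2 = 0 - 2 = -2)
h(a) = 3/2 (h(a) = -3/(-2) = -3*(-1/2) = 3/2)
(h(1)*93)*(-4*6 - 4) = ((3/2)*93)*(-4*6 - 4) = 279*(-24 - 4)/2 = (279/2)*(-28) = -3906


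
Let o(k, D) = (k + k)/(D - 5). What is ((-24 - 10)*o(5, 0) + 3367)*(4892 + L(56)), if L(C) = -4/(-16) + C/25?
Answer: 336251463/20 ≈ 1.6813e+7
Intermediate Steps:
L(C) = 1/4 + C/25 (L(C) = -4*(-1/16) + C*(1/25) = 1/4 + C/25)
o(k, D) = 2*k/(-5 + D) (o(k, D) = (2*k)/(-5 + D) = 2*k/(-5 + D))
((-24 - 10)*o(5, 0) + 3367)*(4892 + L(56)) = ((-24 - 10)*(2*5/(-5 + 0)) + 3367)*(4892 + (1/4 + (1/25)*56)) = (-68*5/(-5) + 3367)*(4892 + (1/4 + 56/25)) = (-68*5*(-1)/5 + 3367)*(4892 + 249/100) = (-34*(-2) + 3367)*(489449/100) = (68 + 3367)*(489449/100) = 3435*(489449/100) = 336251463/20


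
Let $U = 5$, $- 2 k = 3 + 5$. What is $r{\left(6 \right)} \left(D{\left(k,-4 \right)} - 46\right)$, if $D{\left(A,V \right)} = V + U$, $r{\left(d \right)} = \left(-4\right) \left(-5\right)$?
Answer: $-900$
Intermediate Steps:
$r{\left(d \right)} = 20$
$k = -4$ ($k = - \frac{3 + 5}{2} = \left(- \frac{1}{2}\right) 8 = -4$)
$D{\left(A,V \right)} = 5 + V$ ($D{\left(A,V \right)} = V + 5 = 5 + V$)
$r{\left(6 \right)} \left(D{\left(k,-4 \right)} - 46\right) = 20 \left(\left(5 - 4\right) - 46\right) = 20 \left(1 - 46\right) = 20 \left(-45\right) = -900$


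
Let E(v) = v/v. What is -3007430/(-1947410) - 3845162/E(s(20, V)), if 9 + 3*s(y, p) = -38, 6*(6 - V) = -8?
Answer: -748810392299/194741 ≈ -3.8452e+6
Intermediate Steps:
V = 22/3 (V = 6 - 1/6*(-8) = 6 + 4/3 = 22/3 ≈ 7.3333)
s(y, p) = -47/3 (s(y, p) = -3 + (1/3)*(-38) = -3 - 38/3 = -47/3)
E(v) = 1
-3007430/(-1947410) - 3845162/E(s(20, V)) = -3007430/(-1947410) - 3845162/1 = -3007430*(-1/1947410) - 3845162*1 = 300743/194741 - 3845162 = -748810392299/194741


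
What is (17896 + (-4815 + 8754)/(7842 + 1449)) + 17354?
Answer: 109170563/3097 ≈ 35250.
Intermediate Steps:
(17896 + (-4815 + 8754)/(7842 + 1449)) + 17354 = (17896 + 3939/9291) + 17354 = (17896 + 3939*(1/9291)) + 17354 = (17896 + 1313/3097) + 17354 = 55425225/3097 + 17354 = 109170563/3097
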